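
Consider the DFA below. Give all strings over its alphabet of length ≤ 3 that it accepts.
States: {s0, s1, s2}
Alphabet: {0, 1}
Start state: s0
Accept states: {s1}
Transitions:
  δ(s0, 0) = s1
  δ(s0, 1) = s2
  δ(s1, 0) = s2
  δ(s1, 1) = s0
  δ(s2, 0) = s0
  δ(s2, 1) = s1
0, 11, 001, 010, 100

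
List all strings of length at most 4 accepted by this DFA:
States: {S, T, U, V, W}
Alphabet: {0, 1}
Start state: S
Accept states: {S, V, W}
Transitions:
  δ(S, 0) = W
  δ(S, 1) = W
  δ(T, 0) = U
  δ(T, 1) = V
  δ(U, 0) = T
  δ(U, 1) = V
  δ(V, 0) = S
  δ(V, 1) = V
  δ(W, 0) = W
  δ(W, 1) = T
ε, 0, 1, 00, 10, 000, 011, 100, 111, 0000, 0011, 0101, 0110, 0111, 1000, 1011, 1101, 1110, 1111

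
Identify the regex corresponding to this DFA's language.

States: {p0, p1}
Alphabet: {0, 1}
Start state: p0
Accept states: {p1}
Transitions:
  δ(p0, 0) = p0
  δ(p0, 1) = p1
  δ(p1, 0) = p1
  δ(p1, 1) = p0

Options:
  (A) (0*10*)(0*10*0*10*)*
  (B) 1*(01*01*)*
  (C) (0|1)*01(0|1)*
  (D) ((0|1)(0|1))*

Check each option against the DFA on short strings; one disagreement eliminates an option:
  (A) (0*10*)(0*10*0*10*)*: agrees with the DFA on every string of length ≤ 6
  (B) 1*(01*01*)*: on ε the DFA stays in p0 and rejects (p0 ∉ Accept), but the regex matches it → eliminate
  (C) (0|1)*01(0|1)*: on '1' the DFA goes p0 → p1 and accepts (p1 ∈ Accept), but the regex does not match it → eliminate
  (D) ((0|1)(0|1))*: on ε the DFA stays in p0 and rejects (p0 ∉ Accept), but the regex matches it → eliminate
Only (A) is consistent with the DFA.
(A) (0*10*)(0*10*0*10*)*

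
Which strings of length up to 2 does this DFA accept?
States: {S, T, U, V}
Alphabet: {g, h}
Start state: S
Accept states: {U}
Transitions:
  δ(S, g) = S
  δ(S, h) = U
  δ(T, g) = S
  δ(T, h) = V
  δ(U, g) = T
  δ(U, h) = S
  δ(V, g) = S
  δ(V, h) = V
h, gh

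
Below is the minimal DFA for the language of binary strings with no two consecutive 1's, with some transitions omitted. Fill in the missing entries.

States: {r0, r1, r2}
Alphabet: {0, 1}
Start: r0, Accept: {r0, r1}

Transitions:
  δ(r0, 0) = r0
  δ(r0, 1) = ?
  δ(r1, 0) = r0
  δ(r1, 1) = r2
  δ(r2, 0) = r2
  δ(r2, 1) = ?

From the language and accept set, identify what each state tracks — r0: last symbol not 1 (ok); r1: last symbol 1 (ok); r2: saw 11 (dead).
Each missing δ(q, a) is the state matching the new tracked value after reading a.
δ(r0, 1) = r1; δ(r2, 1) = r2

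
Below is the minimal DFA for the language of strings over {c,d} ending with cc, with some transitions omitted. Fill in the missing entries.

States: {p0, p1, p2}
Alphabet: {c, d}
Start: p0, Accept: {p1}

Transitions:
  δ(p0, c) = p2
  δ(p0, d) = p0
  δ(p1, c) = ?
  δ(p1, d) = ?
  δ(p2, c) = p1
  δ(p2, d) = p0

From the language and accept set, identify what each state tracks — p0: last symbol not c; p1: two trailing c's; p2: one trailing c.
Each missing δ(q, a) is the state matching the new tracked value after reading a.
δ(p1, c) = p1; δ(p1, d) = p0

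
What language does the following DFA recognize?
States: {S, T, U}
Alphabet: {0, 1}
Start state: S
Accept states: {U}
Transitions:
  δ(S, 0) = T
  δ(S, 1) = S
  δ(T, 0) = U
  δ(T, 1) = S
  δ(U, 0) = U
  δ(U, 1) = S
Testing a few strings:
  '101' → reject
  '0000' → accept
  '0' → reject
  '01' → reject
State roles: S=last symbol not 0; T=one trailing 0; U=two trailing 0's
All binary strings ending with 00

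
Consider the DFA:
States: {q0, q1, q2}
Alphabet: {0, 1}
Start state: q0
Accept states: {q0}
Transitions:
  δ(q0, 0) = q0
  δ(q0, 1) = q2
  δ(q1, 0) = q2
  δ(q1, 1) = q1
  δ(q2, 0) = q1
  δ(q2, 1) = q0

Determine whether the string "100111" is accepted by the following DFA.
Processing string "100111":
  q0 --1--> q2
  q2 --0--> q1
  q1 --0--> q2
  q2 --1--> q0
  q0 --1--> q2
  q2 --1--> q0
Final state: q0
Accept states: {q0}
Yes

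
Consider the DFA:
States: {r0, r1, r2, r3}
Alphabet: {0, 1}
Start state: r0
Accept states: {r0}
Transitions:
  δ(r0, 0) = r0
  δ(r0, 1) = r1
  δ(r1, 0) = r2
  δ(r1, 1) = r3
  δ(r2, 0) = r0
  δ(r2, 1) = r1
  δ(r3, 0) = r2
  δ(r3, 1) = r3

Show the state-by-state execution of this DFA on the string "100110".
read '1': r0 → r1
  read '0': r1 → r2
  read '0': r2 → r0
  read '1': r0 → r1
  read '1': r1 → r3
  read '0': r3 → r2
r0 -> r1 -> r2 -> r0 -> r1 -> r3 -> r2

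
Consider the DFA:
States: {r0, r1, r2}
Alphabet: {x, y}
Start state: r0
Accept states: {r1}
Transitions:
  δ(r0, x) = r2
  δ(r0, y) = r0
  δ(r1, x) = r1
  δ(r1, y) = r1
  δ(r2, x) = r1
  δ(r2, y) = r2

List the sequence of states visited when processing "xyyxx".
read 'x': r0 → r2
  read 'y': r2 → r2
  read 'y': r2 → r2
  read 'x': r2 → r1
  read 'x': r1 → r1
r0 -> r2 -> r2 -> r2 -> r1 -> r1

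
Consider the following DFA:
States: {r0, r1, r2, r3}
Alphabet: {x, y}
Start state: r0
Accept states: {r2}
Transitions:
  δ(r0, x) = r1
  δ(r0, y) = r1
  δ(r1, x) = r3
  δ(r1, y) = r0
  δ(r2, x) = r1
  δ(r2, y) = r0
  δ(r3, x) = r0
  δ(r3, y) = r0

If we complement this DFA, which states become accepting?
Complement accept states = All states \ Original accept states
= {r0, r1, r2, r3} \ {r2}
{r0, r1, r3}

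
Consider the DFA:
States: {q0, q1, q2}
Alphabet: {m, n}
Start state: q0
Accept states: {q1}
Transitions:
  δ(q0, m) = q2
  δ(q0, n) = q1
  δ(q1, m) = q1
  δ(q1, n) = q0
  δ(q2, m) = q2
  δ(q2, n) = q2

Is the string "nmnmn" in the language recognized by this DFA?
Processing string "nmnmn":
  q0 --n--> q1
  q1 --m--> q1
  q1 --n--> q0
  q0 --m--> q2
  q2 --n--> q2
Final state: q2
Accept states: {q1}
No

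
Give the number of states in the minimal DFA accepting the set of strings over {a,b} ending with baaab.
By Myhill–Nerode, count the distinguishable equivalence classes: 6 classes — one per longest suffix of the input that is a prefix of 'baaab' (lengths 0 through 5); only the length-5 class is accepting.
6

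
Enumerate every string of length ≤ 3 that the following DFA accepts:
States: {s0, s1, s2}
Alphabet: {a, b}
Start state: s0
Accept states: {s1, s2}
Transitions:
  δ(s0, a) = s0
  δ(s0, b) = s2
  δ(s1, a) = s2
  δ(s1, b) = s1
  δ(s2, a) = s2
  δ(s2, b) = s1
b, ab, ba, bb, aab, aba, abb, baa, bab, bba, bbb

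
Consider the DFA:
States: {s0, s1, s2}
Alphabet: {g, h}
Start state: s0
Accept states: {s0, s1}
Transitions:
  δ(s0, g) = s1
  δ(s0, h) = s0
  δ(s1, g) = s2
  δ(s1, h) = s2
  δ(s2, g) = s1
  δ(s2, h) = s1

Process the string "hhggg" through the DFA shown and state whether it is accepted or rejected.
Processing string "hhggg":
  s0 --h--> s0
  s0 --h--> s0
  s0 --g--> s1
  s1 --g--> s2
  s2 --g--> s1
Final state: s1
Accept states: {s0, s1}
Yes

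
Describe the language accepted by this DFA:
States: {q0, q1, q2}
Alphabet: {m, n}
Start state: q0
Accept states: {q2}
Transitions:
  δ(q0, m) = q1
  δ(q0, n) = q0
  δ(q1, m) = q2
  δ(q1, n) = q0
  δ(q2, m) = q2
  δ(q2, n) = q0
Testing a few strings:
  'mmm' → accept
  'm' → reject
  'nmnn' → reject
  'mnn' → reject
State roles: q0=last symbol not m; q1=one trailing m; q2=two trailing m's
All strings over {m,n} ending with mm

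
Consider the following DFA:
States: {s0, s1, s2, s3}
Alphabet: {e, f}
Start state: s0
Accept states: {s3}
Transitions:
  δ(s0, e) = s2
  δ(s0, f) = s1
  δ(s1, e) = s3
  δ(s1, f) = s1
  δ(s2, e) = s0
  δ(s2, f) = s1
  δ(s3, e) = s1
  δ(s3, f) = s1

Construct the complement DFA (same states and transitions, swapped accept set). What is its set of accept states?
Complement accept states = All states \ Original accept states
= {s0, s1, s2, s3} \ {s3}
{s0, s1, s2}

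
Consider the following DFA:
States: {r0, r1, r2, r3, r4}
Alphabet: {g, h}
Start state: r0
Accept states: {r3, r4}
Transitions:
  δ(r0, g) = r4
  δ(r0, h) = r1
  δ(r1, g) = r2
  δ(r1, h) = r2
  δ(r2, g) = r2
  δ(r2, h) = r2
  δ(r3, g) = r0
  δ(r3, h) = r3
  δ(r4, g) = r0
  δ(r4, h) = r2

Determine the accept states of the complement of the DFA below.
Complement accept states = All states \ Original accept states
= {r0, r1, r2, r3, r4} \ {r3, r4}
{r0, r1, r2}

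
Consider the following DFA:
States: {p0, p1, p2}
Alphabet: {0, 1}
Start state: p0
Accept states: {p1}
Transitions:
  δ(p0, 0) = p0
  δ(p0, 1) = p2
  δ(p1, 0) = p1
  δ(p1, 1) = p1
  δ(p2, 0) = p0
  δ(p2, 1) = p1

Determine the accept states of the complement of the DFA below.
Complement accept states = All states \ Original accept states
= {p0, p1, p2} \ {p1}
{p0, p2}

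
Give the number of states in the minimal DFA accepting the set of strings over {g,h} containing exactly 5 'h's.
By Myhill–Nerode, count the distinguishable equivalence classes: 7 classes — having seen 0, 1, …, 5, or >5 copies of 'h'; the count-5 class is the only accepting one and >5 is dead.
7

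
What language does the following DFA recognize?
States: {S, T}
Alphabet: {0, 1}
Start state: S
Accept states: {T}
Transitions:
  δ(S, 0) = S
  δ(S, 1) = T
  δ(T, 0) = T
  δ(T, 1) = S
Testing a few strings:
  '0' → reject
  '01' → accept
  '00' → reject
  '11' → reject
State roles: S=even number of 1's so far; T=odd number of 1's so far
All binary strings with an odd number of 1's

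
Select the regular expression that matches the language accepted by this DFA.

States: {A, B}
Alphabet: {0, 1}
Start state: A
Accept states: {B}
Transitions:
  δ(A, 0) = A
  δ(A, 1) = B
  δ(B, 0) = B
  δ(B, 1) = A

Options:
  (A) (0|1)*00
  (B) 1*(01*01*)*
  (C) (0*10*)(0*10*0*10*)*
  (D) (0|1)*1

Check each option against the DFA on short strings; one disagreement eliminates an option:
  (A) (0|1)*00: on '1' the DFA goes A → B and accepts (B ∈ Accept), but the regex does not match it → eliminate
  (B) 1*(01*01*)*: on ε the DFA stays in A and rejects (A ∉ Accept), but the regex matches it → eliminate
  (C) (0*10*)(0*10*0*10*)*: agrees with the DFA on every string of length ≤ 6
  (D) (0|1)*1: on '10' the DFA goes A → B → B and accepts (B ∈ Accept), but the regex does not match it → eliminate
Only (C) is consistent with the DFA.
(C) (0*10*)(0*10*0*10*)*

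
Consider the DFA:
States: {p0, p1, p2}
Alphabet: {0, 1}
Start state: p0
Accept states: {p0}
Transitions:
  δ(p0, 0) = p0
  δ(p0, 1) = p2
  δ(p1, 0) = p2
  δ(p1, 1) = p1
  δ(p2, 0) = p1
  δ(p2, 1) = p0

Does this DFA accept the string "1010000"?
Processing string "1010000":
  p0 --1--> p2
  p2 --0--> p1
  p1 --1--> p1
  p1 --0--> p2
  p2 --0--> p1
  p1 --0--> p2
  p2 --0--> p1
Final state: p1
Accept states: {p0}
No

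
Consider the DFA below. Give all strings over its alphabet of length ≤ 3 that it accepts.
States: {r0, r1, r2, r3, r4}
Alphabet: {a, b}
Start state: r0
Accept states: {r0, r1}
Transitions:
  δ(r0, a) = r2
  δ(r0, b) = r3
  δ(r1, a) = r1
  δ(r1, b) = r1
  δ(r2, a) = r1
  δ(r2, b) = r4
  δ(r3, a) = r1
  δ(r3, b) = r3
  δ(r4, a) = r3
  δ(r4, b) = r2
ε, aa, ba, aaa, aab, baa, bab, bba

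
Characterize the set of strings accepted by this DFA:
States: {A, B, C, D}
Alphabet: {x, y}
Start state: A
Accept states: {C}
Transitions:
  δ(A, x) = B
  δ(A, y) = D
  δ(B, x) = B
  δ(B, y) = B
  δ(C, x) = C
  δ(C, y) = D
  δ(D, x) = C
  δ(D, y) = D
Testing a few strings:
  'y' → reject
  'yy' → reject
  'yyyy' → reject
  'xyyy' → reject
State roles: A=no input read; B=started with x (dead); C=started with y, last symbol x; D=started with y, last symbol y
All strings over {x,y} that start with y and end with x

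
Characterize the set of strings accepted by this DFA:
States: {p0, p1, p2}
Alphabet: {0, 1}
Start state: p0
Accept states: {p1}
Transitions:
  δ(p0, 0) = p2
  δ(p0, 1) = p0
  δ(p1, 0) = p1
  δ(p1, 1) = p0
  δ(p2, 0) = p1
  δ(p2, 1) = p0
Testing a few strings:
  '10' → reject
  '111' → reject
  '0011' → reject
  '1100' → accept
State roles: p0=last symbol not 0; p1=two trailing 0's; p2=one trailing 0
All binary strings ending with 00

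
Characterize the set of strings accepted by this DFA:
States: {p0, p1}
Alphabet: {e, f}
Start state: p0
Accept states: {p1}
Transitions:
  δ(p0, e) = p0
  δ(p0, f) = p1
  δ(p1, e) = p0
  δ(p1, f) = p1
Testing a few strings:
  'fef' → accept
  'e' → reject
  'ee' → reject
  'ef' → accept
State roles: p0=last symbol not f; p1=last symbol is f
All strings over {e,f} ending with f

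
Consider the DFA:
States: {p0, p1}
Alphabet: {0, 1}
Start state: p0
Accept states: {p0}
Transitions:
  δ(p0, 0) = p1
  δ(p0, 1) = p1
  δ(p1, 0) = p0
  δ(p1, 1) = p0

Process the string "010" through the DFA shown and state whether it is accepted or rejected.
Processing string "010":
  p0 --0--> p1
  p1 --1--> p0
  p0 --0--> p1
Final state: p1
Accept states: {p0}
No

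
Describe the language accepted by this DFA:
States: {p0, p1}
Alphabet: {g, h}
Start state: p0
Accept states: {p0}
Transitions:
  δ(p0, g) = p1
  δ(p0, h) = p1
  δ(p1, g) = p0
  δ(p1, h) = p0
Testing a few strings:
  'hh' → accept
  'hg' → accept
  'ggg' → reject
  'g' → reject
State roles: p0=even length so far; p1=odd length so far
All strings over {g,h} of even length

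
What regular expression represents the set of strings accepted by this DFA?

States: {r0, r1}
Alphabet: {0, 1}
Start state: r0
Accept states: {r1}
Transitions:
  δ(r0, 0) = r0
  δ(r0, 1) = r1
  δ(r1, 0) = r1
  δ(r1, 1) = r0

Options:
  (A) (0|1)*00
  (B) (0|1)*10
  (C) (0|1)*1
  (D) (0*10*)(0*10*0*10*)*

Check each option against the DFA on short strings; one disagreement eliminates an option:
  (A) (0|1)*00: on '1' the DFA goes r0 → r1 and accepts (r1 ∈ Accept), but the regex does not match it → eliminate
  (B) (0|1)*10: on '1' the DFA goes r0 → r1 and accepts (r1 ∈ Accept), but the regex does not match it → eliminate
  (C) (0|1)*1: on '10' the DFA goes r0 → r1 → r1 and accepts (r1 ∈ Accept), but the regex does not match it → eliminate
  (D) (0*10*)(0*10*0*10*)*: agrees with the DFA on every string of length ≤ 6
Only (D) is consistent with the DFA.
(D) (0*10*)(0*10*0*10*)*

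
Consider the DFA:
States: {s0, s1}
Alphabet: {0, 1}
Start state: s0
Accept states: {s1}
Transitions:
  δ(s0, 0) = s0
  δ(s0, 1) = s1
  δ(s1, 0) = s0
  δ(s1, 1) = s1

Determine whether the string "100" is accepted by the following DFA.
Processing string "100":
  s0 --1--> s1
  s1 --0--> s0
  s0 --0--> s0
Final state: s0
Accept states: {s1}
No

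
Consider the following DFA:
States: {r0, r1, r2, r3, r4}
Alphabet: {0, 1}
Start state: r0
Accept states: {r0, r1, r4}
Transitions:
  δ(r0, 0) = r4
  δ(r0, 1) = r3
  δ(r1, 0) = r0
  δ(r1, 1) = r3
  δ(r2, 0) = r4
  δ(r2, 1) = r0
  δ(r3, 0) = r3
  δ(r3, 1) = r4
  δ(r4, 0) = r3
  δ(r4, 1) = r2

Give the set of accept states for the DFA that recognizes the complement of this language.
Complement accept states = All states \ Original accept states
= {r0, r1, r2, r3, r4} \ {r0, r1, r4}
{r2, r3}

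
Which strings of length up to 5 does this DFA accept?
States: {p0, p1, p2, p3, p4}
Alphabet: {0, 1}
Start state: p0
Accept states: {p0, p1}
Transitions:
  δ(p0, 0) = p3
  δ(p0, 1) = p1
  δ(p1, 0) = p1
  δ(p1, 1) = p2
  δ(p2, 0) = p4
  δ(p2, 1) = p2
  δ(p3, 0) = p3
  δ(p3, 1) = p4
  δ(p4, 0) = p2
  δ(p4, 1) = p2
ε, 1, 10, 100, 1000, 10000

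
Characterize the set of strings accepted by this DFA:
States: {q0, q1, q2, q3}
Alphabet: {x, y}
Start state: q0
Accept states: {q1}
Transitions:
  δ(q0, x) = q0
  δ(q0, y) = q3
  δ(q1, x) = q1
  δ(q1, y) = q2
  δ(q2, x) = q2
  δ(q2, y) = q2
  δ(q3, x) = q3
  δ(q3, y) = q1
Testing a few strings:
  'y' → reject
  'yyx' → accept
  'yy' → accept
  'xxy' → reject
State roles: q0=zero y's; q1=two y's; q2=≥ three y's (dead); q3=one y
All strings over {x,y} containing exactly two y's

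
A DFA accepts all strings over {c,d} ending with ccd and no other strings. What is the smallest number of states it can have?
By Myhill–Nerode, count the distinguishable equivalence classes: 4 classes — one per longest suffix of the input that is a prefix of 'ccd' (lengths 0 through 3); only the length-3 class is accepting.
4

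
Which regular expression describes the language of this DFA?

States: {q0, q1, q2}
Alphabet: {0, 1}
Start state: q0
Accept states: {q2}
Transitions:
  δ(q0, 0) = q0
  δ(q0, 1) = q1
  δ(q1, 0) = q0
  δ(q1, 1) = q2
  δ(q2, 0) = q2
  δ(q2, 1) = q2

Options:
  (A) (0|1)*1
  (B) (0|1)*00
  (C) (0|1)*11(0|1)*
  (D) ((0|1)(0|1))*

Check each option against the DFA on short strings; one disagreement eliminates an option:
  (A) (0|1)*1: on '1' the DFA goes q0 → q1 and rejects (q1 ∉ Accept), but the regex matches it → eliminate
  (B) (0|1)*00: on '00' the DFA goes q0 → q0 → q0 and rejects (q0 ∉ Accept), but the regex matches it → eliminate
  (C) (0|1)*11(0|1)*: agrees with the DFA on every string of length ≤ 6
  (D) ((0|1)(0|1))*: on ε the DFA stays in q0 and rejects (q0 ∉ Accept), but the regex matches it → eliminate
Only (C) is consistent with the DFA.
(C) (0|1)*11(0|1)*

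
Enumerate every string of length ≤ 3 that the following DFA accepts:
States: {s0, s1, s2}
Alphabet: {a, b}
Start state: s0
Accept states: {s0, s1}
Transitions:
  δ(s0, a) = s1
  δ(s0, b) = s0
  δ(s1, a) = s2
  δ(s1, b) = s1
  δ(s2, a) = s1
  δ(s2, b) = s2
ε, a, b, ab, ba, bb, aaa, abb, bab, bba, bbb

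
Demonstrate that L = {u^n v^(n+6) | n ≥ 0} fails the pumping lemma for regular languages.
Assume L is regular with pumping length p. Idea: pumping the u-block breaks the fixed offset of 6.
Choose s = u^p v^(p+6) ∈ L. By the pumping lemma, s = xyz with |xy| ≤ p, |y| > 0, so y = u^k with k ≥ 1. Then xy²z = u^(p+k) v^(p+6). For this to be in L we would need p+6 = (p+k)+6, i.e. k = 0, contradicting k ≥ 1. So xy²z ∉ L.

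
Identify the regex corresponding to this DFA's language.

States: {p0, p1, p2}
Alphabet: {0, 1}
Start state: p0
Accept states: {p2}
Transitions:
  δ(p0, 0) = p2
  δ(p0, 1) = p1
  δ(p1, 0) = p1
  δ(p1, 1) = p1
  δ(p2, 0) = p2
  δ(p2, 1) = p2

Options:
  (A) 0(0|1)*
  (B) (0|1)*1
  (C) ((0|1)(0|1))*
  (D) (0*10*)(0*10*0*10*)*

Check each option against the DFA on short strings; one disagreement eliminates an option:
  (A) 0(0|1)*: agrees with the DFA on every string of length ≤ 6
  (B) (0|1)*1: on '0' the DFA goes p0 → p2 and accepts (p2 ∈ Accept), but the regex does not match it → eliminate
  (C) ((0|1)(0|1))*: on ε the DFA stays in p0 and rejects (p0 ∉ Accept), but the regex matches it → eliminate
  (D) (0*10*)(0*10*0*10*)*: on '0' the DFA goes p0 → p2 and accepts (p2 ∈ Accept), but the regex does not match it → eliminate
Only (A) is consistent with the DFA.
(A) 0(0|1)*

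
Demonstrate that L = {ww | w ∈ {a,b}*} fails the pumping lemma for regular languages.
Assume L is regular with pumping length p. Idea: pumping the leading a-block breaks the equality of the two halves.
Choose s = a^p b a^p b ∈ L (with w = a^p b). |s| = 2p+2 ≥ p. By the pumping lemma, s = xyz with |xy| ≤ p, |y| > 0, so y = a^k with k ≥ 1, in the first a-block. Then xy²z = a^(p+k) b a^p b, of length 2p+2+k. If k is odd this length is odd, so it cannot be of the form ww. If k is even, each half has length p+1+k/2 ≤ p+k, so the first half lies entirely inside the leading a-block and contains no b, while the second half ends in b; the halves differ. Either way xy²z ∉ L.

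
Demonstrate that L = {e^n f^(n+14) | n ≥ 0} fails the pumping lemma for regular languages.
Assume L is regular with pumping length p. Idea: pumping the e-block breaks the fixed offset of 14.
Choose s = e^p f^(p+14) ∈ L. By the pumping lemma, s = xyz with |xy| ≤ p, |y| > 0, so y = e^k with k ≥ 1. Then xy²z = e^(p+k) f^(p+14). For this to be in L we would need p+14 = (p+k)+14, i.e. k = 0, contradicting k ≥ 1. So xy²z ∉ L.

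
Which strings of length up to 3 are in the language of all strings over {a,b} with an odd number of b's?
b, ab, ba, aab, aba, baa, bbb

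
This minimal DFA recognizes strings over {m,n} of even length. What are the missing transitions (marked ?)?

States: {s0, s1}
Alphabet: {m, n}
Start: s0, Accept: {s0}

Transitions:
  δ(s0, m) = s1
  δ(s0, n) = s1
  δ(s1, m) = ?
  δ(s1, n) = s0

From the language and accept set, identify what each state tracks — s0: even length so far; s1: odd length so far.
Each missing δ(q, a) is the state matching the new tracked value after reading a.
δ(s1, m) = s0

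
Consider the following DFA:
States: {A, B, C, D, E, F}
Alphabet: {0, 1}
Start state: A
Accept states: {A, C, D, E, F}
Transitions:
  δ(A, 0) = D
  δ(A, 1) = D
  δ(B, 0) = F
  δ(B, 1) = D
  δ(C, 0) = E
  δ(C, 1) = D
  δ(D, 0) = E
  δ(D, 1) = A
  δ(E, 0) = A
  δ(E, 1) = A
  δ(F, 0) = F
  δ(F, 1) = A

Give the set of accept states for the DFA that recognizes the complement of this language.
Complement accept states = All states \ Original accept states
= {A, B, C, D, E, F} \ {A, C, D, E, F}
{B}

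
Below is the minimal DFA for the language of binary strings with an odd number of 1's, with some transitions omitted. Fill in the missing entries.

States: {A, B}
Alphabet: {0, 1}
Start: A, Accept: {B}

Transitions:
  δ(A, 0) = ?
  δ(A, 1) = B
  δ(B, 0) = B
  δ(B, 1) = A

From the language and accept set, identify what each state tracks — A: even number of 1's so far; B: odd number of 1's so far.
Each missing δ(q, a) is the state matching the new tracked value after reading a.
δ(A, 0) = A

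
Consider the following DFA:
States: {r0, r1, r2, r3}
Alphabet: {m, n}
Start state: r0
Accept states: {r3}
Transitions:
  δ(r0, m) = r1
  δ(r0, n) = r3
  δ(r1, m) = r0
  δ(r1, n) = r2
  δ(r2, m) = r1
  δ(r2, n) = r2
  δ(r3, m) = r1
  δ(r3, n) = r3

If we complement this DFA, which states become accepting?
Complement accept states = All states \ Original accept states
= {r0, r1, r2, r3} \ {r3}
{r0, r1, r2}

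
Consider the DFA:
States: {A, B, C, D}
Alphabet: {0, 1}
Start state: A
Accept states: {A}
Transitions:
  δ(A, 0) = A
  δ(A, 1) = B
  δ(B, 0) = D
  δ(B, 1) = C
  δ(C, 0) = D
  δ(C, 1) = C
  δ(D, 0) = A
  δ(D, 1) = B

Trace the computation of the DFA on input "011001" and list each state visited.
read '0': A → A
  read '1': A → B
  read '1': B → C
  read '0': C → D
  read '0': D → A
  read '1': A → B
A -> A -> B -> C -> D -> A -> B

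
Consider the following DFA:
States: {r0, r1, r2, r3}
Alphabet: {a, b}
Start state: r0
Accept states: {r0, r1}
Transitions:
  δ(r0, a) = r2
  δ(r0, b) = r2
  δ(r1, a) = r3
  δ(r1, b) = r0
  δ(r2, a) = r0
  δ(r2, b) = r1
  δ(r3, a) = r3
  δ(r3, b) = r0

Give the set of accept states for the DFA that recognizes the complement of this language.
Complement accept states = All states \ Original accept states
= {r0, r1, r2, r3} \ {r0, r1}
{r2, r3}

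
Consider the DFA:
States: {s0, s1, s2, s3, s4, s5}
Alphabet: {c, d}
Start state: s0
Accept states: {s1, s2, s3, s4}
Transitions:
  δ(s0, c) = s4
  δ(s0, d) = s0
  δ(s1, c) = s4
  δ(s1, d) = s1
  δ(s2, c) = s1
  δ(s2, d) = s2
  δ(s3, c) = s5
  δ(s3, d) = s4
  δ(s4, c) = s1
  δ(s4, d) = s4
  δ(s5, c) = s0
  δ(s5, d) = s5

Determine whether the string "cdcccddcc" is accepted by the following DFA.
Processing string "cdcccddcc":
  s0 --c--> s4
  s4 --d--> s4
  s4 --c--> s1
  s1 --c--> s4
  s4 --c--> s1
  s1 --d--> s1
  s1 --d--> s1
  s1 --c--> s4
  s4 --c--> s1
Final state: s1
Accept states: {s1, s2, s3, s4}
Yes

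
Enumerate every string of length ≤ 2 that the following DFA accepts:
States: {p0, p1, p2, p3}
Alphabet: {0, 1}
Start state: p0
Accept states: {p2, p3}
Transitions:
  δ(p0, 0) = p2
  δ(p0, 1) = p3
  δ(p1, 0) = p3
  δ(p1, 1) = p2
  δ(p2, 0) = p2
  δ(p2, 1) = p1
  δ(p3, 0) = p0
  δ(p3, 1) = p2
0, 1, 00, 11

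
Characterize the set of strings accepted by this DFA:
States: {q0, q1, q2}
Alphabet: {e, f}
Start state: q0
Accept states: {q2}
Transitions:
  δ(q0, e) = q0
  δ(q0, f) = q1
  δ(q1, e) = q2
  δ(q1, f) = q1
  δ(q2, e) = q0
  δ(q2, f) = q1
Testing a few strings:
  'ee' → reject
  'efef' → reject
  'efe' → accept
  'ff' → reject
State roles: q0=no suffix match; q1=one trailing f; q2=suffix is fe
All strings over {e,f} ending with fe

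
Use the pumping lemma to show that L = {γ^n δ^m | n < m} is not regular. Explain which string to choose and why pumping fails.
Assume L is regular with pumping length p. Idea: pumping up the γ-block makes the γ-count reach the δ-count.
Choose s = γ^p δ^(p+1) ∈ L. By the pumping lemma, s = xyz with |xy| ≤ p, |y| > 0, so y = γ^k with k ≥ 1. Then xy²z = γ^(p+k) δ^(p+1). Since p+k ≥ p+1, the number of γ's is no longer strictly less than the number of δ's, so xy²z ∉ L.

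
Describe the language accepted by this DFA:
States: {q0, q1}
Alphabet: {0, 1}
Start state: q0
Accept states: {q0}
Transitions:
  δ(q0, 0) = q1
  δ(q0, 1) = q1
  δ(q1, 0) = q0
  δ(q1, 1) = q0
Testing a few strings:
  '10' → accept
  '00' → accept
  '010' → reject
  '11' → accept
State roles: q0=even length so far; q1=odd length so far
All binary strings of even length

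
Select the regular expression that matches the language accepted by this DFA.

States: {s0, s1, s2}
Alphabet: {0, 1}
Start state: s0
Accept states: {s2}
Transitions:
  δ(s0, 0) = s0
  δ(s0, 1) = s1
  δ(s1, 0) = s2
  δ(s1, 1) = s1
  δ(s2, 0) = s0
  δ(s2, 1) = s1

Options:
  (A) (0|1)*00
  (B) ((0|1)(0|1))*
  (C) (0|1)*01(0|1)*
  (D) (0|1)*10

Check each option against the DFA on short strings; one disagreement eliminates an option:
  (A) (0|1)*00: on '00' the DFA goes s0 → s0 → s0 and rejects (s0 ∉ Accept), but the regex matches it → eliminate
  (B) ((0|1)(0|1))*: on ε the DFA stays in s0 and rejects (s0 ∉ Accept), but the regex matches it → eliminate
  (C) (0|1)*01(0|1)*: on '01' the DFA goes s0 → s0 → s1 and rejects (s1 ∉ Accept), but the regex matches it → eliminate
  (D) (0|1)*10: agrees with the DFA on every string of length ≤ 6
Only (D) is consistent with the DFA.
(D) (0|1)*10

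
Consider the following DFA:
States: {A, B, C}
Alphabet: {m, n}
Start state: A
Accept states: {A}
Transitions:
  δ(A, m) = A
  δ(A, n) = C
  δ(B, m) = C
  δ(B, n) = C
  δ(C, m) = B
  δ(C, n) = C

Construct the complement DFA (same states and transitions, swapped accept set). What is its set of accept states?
Complement accept states = All states \ Original accept states
= {A, B, C} \ {A}
{B, C}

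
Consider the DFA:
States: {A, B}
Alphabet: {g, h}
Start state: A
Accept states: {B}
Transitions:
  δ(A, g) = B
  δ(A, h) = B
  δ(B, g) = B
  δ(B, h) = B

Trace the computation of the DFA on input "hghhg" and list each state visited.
read 'h': A → B
  read 'g': B → B
  read 'h': B → B
  read 'h': B → B
  read 'g': B → B
A -> B -> B -> B -> B -> B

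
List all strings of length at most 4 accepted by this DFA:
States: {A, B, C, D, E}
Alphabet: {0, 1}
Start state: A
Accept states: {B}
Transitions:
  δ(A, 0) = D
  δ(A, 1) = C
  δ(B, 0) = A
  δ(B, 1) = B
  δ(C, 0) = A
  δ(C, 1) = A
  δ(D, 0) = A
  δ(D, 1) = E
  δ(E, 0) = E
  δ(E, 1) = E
None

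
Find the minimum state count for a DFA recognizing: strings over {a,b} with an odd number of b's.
By Myhill–Nerode, count the distinguishable equivalence classes: two classes — parity of the count of b's.
2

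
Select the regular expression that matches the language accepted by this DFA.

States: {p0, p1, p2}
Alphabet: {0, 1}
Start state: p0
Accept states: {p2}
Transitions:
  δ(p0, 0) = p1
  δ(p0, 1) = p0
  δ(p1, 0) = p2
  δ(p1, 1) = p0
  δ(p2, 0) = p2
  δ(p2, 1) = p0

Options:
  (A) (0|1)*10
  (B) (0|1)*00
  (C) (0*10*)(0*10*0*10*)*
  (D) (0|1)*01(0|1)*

Check each option against the DFA on short strings; one disagreement eliminates an option:
  (A) (0|1)*10: on '00' the DFA goes p0 → p1 → p2 and accepts (p2 ∈ Accept), but the regex does not match it → eliminate
  (B) (0|1)*00: agrees with the DFA on every string of length ≤ 6
  (C) (0*10*)(0*10*0*10*)*: on '1' the DFA goes p0 → p0 and rejects (p0 ∉ Accept), but the regex matches it → eliminate
  (D) (0|1)*01(0|1)*: on '00' the DFA goes p0 → p1 → p2 and accepts (p2 ∈ Accept), but the regex does not match it → eliminate
Only (B) is consistent with the DFA.
(B) (0|1)*00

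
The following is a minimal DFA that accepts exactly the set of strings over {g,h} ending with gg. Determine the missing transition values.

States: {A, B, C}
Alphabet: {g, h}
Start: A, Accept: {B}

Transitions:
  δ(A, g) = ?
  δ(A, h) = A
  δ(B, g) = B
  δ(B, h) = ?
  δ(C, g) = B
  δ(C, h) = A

From the language and accept set, identify what each state tracks — A: last symbol not g; B: two trailing g's; C: one trailing g.
Each missing δ(q, a) is the state matching the new tracked value after reading a.
δ(A, g) = C; δ(B, h) = A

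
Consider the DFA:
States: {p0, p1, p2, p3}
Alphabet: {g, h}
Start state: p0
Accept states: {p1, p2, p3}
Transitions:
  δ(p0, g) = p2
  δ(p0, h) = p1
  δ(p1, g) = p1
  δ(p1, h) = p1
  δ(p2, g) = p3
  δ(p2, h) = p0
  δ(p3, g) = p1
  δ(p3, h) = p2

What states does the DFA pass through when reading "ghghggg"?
read 'g': p0 → p2
  read 'h': p2 → p0
  read 'g': p0 → p2
  read 'h': p2 → p0
  read 'g': p0 → p2
  read 'g': p2 → p3
  read 'g': p3 → p1
p0 -> p2 -> p0 -> p2 -> p0 -> p2 -> p3 -> p1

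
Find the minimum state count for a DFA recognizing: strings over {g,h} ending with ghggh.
By Myhill–Nerode, count the distinguishable equivalence classes: 6 classes — one per longest suffix of the input that is a prefix of 'ghggh' (lengths 0 through 5); only the length-5 class is accepting.
6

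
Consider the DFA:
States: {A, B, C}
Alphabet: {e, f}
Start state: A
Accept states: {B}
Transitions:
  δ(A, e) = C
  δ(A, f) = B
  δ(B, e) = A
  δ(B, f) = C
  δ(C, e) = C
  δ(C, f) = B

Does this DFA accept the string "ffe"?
Processing string "ffe":
  A --f--> B
  B --f--> C
  C --e--> C
Final state: C
Accept states: {B}
No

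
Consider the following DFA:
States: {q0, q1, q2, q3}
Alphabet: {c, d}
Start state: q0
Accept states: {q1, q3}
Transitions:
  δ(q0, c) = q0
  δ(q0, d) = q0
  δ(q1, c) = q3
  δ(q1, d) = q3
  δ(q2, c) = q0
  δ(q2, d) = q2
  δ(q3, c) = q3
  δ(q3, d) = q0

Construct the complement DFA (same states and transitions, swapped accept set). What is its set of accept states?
Complement accept states = All states \ Original accept states
= {q0, q1, q2, q3} \ {q1, q3}
{q0, q2}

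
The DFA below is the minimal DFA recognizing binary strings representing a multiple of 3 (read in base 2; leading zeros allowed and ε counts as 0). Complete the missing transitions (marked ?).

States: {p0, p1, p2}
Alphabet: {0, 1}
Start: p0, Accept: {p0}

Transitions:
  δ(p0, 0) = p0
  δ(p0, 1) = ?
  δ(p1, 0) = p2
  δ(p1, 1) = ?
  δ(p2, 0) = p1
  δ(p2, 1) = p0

From the language and accept set, identify what each state tracks — p0: value ≡ 0 (mod 3); p1: value ≡ 2 (mod 3); p2: value ≡ 1 (mod 3).
Each missing δ(q, a) is the state matching the new tracked value after reading a.
δ(p0, 1) = p2; δ(p1, 1) = p1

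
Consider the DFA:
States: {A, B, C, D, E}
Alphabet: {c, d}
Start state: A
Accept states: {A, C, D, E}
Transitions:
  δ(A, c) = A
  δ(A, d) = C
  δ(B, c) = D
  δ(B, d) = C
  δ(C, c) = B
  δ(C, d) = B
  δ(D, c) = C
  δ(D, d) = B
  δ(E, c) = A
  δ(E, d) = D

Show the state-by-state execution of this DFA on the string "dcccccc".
read 'd': A → C
  read 'c': C → B
  read 'c': B → D
  read 'c': D → C
  read 'c': C → B
  read 'c': B → D
  read 'c': D → C
A -> C -> B -> D -> C -> B -> D -> C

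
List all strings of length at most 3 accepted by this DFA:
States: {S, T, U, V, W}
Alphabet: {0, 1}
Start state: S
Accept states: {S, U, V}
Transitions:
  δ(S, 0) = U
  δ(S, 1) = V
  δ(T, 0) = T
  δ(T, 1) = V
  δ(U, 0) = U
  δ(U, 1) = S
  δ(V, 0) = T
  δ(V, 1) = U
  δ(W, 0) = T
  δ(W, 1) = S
ε, 0, 1, 00, 01, 11, 000, 001, 010, 011, 101, 110, 111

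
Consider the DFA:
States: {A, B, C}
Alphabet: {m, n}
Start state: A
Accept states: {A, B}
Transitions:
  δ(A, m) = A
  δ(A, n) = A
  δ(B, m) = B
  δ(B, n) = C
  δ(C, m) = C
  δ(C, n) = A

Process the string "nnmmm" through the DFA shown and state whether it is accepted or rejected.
Processing string "nnmmm":
  A --n--> A
  A --n--> A
  A --m--> A
  A --m--> A
  A --m--> A
Final state: A
Accept states: {A, B}
Yes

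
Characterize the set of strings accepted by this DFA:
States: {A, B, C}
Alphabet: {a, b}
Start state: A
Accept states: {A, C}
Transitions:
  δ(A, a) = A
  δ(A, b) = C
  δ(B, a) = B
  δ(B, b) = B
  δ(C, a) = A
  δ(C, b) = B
Testing a few strings:
  'a' → accept
  'bbab' → reject
  'aa' → accept
  'aaa' → accept
State roles: A=last symbol not b (ok); B=saw bb (dead); C=last symbol b (ok)
All strings over {a,b} with no two consecutive b's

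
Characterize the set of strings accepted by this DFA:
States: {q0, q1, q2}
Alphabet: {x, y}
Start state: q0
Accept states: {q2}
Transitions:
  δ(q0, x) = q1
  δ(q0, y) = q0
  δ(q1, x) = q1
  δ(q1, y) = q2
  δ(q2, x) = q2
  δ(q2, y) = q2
Testing a few strings:
  'x' → reject
  'xyxy' → accept
  'xyy' → accept
  'yx' → reject
State roles: q0=no x seen yet; q1=seen a x, waiting for y; q2=substring xy seen
All strings over {x,y} containing the substring xy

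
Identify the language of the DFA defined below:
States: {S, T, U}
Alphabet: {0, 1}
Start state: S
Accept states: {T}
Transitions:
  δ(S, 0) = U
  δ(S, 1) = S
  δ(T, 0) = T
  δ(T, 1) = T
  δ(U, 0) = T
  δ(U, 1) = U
Testing a few strings:
  '0111' → reject
  '0011' → accept
  '1' → reject
  '1100' → accept
State roles: S=zero 0's seen; T=≥ two 0's seen; U=one 0 seen
All binary strings containing at least two 0's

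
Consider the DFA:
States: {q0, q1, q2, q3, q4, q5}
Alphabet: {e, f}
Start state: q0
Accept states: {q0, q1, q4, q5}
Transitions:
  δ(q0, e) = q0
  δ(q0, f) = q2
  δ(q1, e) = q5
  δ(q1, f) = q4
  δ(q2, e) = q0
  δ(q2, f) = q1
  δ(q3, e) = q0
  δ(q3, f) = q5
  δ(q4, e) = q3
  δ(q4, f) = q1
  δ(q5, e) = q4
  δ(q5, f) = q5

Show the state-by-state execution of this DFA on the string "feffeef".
read 'f': q0 → q2
  read 'e': q2 → q0
  read 'f': q0 → q2
  read 'f': q2 → q1
  read 'e': q1 → q5
  read 'e': q5 → q4
  read 'f': q4 → q1
q0 -> q2 -> q0 -> q2 -> q1 -> q5 -> q4 -> q1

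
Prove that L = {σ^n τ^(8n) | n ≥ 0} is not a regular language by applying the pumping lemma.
Assume L is regular with pumping length p. Idea: pumping the σ-block breaks the 1:8 ratio.
Choose s = σ^p τ^(8p) (length 9p ≥ p). By the pumping lemma, s = xyz with |xy| ≤ p, |y| > 0, so y = σ^k with k ≥ 1. Then xy²z = σ^(p+k) τ^(8p). For this to be in L we would need 8p = 8(p+k), i.e. 8k = 0, contradicting k ≥ 1. So xy²z ∉ L.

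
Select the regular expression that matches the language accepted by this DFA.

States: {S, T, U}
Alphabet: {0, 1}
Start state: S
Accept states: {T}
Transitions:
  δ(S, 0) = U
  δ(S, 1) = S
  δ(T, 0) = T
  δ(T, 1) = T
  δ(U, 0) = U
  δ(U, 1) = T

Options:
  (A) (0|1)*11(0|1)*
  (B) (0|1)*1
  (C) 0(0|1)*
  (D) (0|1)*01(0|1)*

Check each option against the DFA on short strings; one disagreement eliminates an option:
  (A) (0|1)*11(0|1)*: on '01' the DFA goes S → U → T and accepts (T ∈ Accept), but the regex does not match it → eliminate
  (B) (0|1)*1: on '1' the DFA goes S → S and rejects (S ∉ Accept), but the regex matches it → eliminate
  (C) 0(0|1)*: on '0' the DFA goes S → U and rejects (U ∉ Accept), but the regex matches it → eliminate
  (D) (0|1)*01(0|1)*: agrees with the DFA on every string of length ≤ 6
Only (D) is consistent with the DFA.
(D) (0|1)*01(0|1)*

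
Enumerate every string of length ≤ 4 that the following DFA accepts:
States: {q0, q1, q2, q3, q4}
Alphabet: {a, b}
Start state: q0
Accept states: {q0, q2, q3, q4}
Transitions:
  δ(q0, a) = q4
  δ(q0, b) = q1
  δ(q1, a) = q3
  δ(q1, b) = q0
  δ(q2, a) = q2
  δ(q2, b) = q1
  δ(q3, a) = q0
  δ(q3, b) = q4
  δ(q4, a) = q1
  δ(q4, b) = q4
ε, a, ab, ba, bb, aaa, aab, abb, baa, bab, bba, aaaa, aaab, aaba, abaa, abab, abbb, baaa, babb, bbab, bbba, bbbb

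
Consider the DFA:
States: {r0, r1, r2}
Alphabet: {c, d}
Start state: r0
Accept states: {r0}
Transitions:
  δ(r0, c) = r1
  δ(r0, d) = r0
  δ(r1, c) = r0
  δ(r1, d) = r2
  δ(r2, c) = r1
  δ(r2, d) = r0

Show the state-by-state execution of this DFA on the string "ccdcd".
read 'c': r0 → r1
  read 'c': r1 → r0
  read 'd': r0 → r0
  read 'c': r0 → r1
  read 'd': r1 → r2
r0 -> r1 -> r0 -> r0 -> r1 -> r2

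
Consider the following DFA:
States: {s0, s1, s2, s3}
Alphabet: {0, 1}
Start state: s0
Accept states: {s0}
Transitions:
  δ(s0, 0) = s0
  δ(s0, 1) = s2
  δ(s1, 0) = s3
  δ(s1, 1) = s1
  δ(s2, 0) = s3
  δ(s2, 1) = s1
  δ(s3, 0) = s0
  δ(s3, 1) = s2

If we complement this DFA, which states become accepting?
Complement accept states = All states \ Original accept states
= {s0, s1, s2, s3} \ {s0}
{s1, s2, s3}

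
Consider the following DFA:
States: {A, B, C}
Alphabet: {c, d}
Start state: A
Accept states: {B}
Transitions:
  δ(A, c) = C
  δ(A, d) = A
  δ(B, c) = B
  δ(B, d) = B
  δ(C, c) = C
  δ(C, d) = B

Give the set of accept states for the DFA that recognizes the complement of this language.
Complement accept states = All states \ Original accept states
= {A, B, C} \ {B}
{A, C}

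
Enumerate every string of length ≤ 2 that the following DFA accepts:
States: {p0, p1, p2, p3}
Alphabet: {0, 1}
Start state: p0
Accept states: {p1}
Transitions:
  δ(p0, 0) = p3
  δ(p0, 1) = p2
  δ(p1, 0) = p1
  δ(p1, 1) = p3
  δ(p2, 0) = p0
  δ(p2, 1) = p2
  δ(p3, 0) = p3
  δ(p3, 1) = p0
None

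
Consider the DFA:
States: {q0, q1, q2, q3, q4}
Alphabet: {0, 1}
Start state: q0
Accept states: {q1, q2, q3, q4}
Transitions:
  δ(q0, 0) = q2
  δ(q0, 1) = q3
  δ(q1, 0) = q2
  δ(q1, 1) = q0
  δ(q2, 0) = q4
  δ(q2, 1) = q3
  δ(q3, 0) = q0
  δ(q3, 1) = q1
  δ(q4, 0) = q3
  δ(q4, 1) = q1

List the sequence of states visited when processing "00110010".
read '0': q0 → q2
  read '0': q2 → q4
  read '1': q4 → q1
  read '1': q1 → q0
  read '0': q0 → q2
  read '0': q2 → q4
  read '1': q4 → q1
  read '0': q1 → q2
q0 -> q2 -> q4 -> q1 -> q0 -> q2 -> q4 -> q1 -> q2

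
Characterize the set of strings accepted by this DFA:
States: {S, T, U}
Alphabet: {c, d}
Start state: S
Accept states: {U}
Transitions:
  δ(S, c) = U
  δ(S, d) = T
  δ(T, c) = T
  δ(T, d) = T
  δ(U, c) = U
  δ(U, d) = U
Testing a few strings:
  'dcc' → reject
  'cc' → accept
  'dd' → reject
  'd' → reject
State roles: S=no input read; T=started with d (dead); U=started with c
All strings over {c,d} starting with c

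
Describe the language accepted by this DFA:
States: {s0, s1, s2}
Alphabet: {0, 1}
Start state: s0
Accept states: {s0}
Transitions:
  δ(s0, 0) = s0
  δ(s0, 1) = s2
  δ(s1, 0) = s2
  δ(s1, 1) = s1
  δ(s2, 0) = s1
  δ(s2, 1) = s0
Testing a few strings:
  '0' → accept
  '1111' → accept
  '001' → reject
  '000' → accept
State roles: s0=value ≡ 0 (mod 3); s1=value ≡ 2 (mod 3); s2=value ≡ 1 (mod 3)
All binary strings representing a multiple of 3 (read in base 2; leading zeros allowed and ε counts as 0)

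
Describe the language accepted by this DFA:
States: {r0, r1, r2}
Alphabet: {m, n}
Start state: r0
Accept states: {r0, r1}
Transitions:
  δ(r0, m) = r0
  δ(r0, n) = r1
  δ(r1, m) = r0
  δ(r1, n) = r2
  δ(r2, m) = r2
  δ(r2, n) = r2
Testing a few strings:
  'mnn' → reject
  'nnm' → reject
  'nm' → accept
  'nmmm' → accept
State roles: r0=last symbol not n (ok); r1=last symbol n (ok); r2=saw nn (dead)
All strings over {m,n} with no two consecutive n's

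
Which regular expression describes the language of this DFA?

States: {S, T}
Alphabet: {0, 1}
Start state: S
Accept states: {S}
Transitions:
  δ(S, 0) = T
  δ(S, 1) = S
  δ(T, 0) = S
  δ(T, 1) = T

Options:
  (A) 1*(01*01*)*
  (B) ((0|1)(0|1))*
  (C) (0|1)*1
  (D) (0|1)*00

Check each option against the DFA on short strings; one disagreement eliminates an option:
  (A) 1*(01*01*)*: agrees with the DFA on every string of length ≤ 6
  (B) ((0|1)(0|1))*: on '1' the DFA goes S → S and accepts (S ∈ Accept), but the regex does not match it → eliminate
  (C) (0|1)*1: on ε the DFA stays in S and accepts (S ∈ Accept), but the regex does not match it → eliminate
  (D) (0|1)*00: on ε the DFA stays in S and accepts (S ∈ Accept), but the regex does not match it → eliminate
Only (A) is consistent with the DFA.
(A) 1*(01*01*)*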